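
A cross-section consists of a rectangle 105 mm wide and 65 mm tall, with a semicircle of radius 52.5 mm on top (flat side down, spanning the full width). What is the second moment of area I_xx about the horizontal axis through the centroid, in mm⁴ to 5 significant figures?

Break the section into simple shapes (no overlaps), measuring from the bottom-left corner of the bounding box.
Rectangular body: 105 × 65, A = 6 825 mm², y = 32.5 mm, Ī = 2 402 969 mm⁴.
Semicircular cap: semicircle r = 52.5, A = 4329.507 mm², y = 87.28169 mm, Ī = 833814.2 mm⁴.
Centroid: ȳ = ΣA·y / ΣA = 53.76295 mm.
Transfer each piece to the horizontal axis through the centroid using Ī + A·d² with d = y − 53.76295:
  rectangular body: d = -21.26295 mm → contributes +5 488 640 mm⁴
  semicircular cap: d = 33.51874 mm → contributes +5 698 042 mm⁴
Total I = 11 186 682 mm⁴.

I_xx ≈ 1.1187 × 10⁷ mm⁴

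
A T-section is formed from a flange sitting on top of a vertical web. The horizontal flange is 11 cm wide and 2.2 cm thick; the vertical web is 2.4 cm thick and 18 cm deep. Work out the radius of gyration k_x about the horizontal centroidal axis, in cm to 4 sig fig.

k_x ≈ 6.397 cm

Split into non-overlapping primitives; take the origin at the lower-left of the bounding box.
Flange: 11 × 2.2, A = 24.2 cm², y = 19.1 cm, Ī = 9.76067 cm⁴.
Web: 2.4 × 18, A = 43.2 cm², y = 9 cm, Ī = 1166.4 cm⁴.
Centroid: ȳ = ΣA·y / ΣA = 12.6264 cm.
Transfer each piece to the horizontal centroidal axis using Ī + A·d² with d = y − 12.6264:
  flange: d = 6.47359 cm → contributes +1023.92 cm⁴
  web: d = -3.62641 cm → contributes +1734.52 cm⁴
Total I = 2758.44 cm⁴.
Radius of gyration: k = √(I/A) = √(2758.44 / 67.4) = 6.39737 cm.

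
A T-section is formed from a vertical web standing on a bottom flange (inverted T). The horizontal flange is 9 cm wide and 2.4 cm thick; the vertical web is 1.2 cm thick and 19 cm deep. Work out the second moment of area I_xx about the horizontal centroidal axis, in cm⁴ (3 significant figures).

I_xx ≈ 1970 cm⁴

Split into non-overlapping primitives; take the origin at the lower-left of the bounding box.
Flange: 9 × 2.4, A = 21.6 cm², y = 1.2 cm, Ī = 10.368 cm⁴.
Web: 1.2 × 19, A = 22.8 cm², y = 11.9 cm, Ī = 685.9 cm⁴.
Centroid: ȳ = ΣA·y / ΣA = 6.6946 cm.
Transfer each piece to the horizontal centroidal axis using Ī + A·d² with d = y − 6.6946:
  flange: d = -5.4946 cm → contributes +662.48 cm⁴
  web: d = 5.2054 cm → contributes +1303.7 cm⁴
Total I = 1966.2 cm⁴.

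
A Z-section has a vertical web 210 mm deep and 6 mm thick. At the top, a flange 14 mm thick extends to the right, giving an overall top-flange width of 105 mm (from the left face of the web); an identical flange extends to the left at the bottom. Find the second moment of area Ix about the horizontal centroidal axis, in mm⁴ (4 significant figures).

Break the section into simple shapes (no overlaps), measuring from the bottom-left corner of the bounding box.
Web: 6 × 210, A = 1 260 mm², y = 105 mm, Ī = 4 630 500 mm⁴.
Top flange (beyond web): 99 × 14, A = 1 386 mm², y = 203 mm, Ī = 22 638 mm⁴.
Bottom flange (beyond web): 99 × 14, A = 1 386 mm², y = 7 mm, Ī = 22 638 mm⁴.
Centroid: ȳ = ΣA·y / ΣA = 105 mm.
Transfer each piece to the horizontal centroidal axis using Ī + A·d² with d = y − 105:
  web: d = 0 mm → contributes +4 630 500 mm⁴
  top flange (beyond web): d = 98 mm → contributes +13 333 782 mm⁴
  bottom flange (beyond web): d = -98 mm → contributes +13 333 782 mm⁴
Total I = 31 298 064 mm⁴.

Ix ≈ 3.130 × 10⁷ mm⁴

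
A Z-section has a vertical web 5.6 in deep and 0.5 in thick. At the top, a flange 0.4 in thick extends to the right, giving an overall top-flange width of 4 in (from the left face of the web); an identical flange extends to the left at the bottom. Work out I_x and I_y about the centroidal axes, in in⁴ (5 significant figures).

I_x ≈ 26.283 in⁴, I_y ≈ 14.117 in⁴

Break the section into simple shapes (no overlaps), measuring from the bottom-left corner of the bounding box.
Web: 0.5 × 5.6, A = 2.8 in², y = 2.8 in, Ī = 7.317333 in⁴.
Top flange (beyond web): 3.5 × 0.4, A = 1.4 in², y = 5.4 in, Ī = 0.01866667 in⁴.
Bottom flange (beyond web): 3.5 × 0.4, A = 1.4 in², y = 0.2 in, Ī = 0.01866667 in⁴.
Centroid: ȳ = ΣA·y / ΣA = 2.8 in.
Transfer each piece to the centroidal x-axis using Ī + A·d² with d = y − 2.8:
  web: d = 0 in → contributes +7.317333 in⁴
  top flange (beyond web): d = 2.6 in → contributes +9.482667 in⁴
  bottom flange (beyond web): d = -2.6 in → contributes +9.482667 in⁴
Total I = 26.28267 in⁴.
For the y-axis: x̄ = 3.75 in.
Repeating about the centroidal y-axis gives I_y = 14.11667 in⁴.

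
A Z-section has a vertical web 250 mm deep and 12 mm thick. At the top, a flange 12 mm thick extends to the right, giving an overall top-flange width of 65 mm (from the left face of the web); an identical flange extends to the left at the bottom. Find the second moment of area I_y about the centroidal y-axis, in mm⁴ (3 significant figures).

Treat the section as a set of non-overlapping primitives; coordinates are from the bounding-box lower-left.
Web: 12 × 250, A = 3 000 mm², x = 59 mm, Ī = 36 000 mm⁴.
Top flange (beyond web): 53 × 12, A = 636 mm², x = 91.5 mm, Ī = 148 877 mm⁴.
Bottom flange (beyond web): 53 × 12, A = 636 mm², x = 26.5 mm, Ī = 148 877 mm⁴.
Centroid: x̄ = ΣA·x / ΣA = 59 mm.
Transfer each piece to the centroidal y-axis using Ī + A·d² with d = x − 59:
  web: d = 0 mm → contributes +36 000 mm⁴
  top flange (beyond web): d = 32.5 mm → contributes +820 652 mm⁴
  bottom flange (beyond web): d = -32.5 mm → contributes +820 652 mm⁴
Total I = 1 677 304 mm⁴.

I_y ≈ 1.68 × 10⁶ mm⁴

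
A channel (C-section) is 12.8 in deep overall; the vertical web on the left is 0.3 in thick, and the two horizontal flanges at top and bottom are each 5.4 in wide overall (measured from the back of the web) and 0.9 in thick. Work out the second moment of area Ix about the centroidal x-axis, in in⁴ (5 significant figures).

Break the section into simple shapes (no overlaps), measuring from the bottom-left corner of the bounding box.
Web: 0.3 × 12.8, A = 3.84 in², y = 6.4 in, Ī = 52.4288 in⁴.
Top flange (beyond web): 5.1 × 0.9, A = 4.59 in², y = 12.35 in, Ī = 0.309825 in⁴.
Bottom flange (beyond web): 5.1 × 0.9, A = 4.59 in², y = 0.45 in, Ī = 0.309825 in⁴.
By symmetry the centroid is at mid-height, ȳ = 6.4 in.
Transfer each piece to the centroidal x-axis using Ī + A·d² with d = y − 6.4:
  web: d = 0 in → contributes +52.4288 in⁴
  top flange (beyond web): d = 5.95 in → contributes +162.8073 in⁴
  bottom flange (beyond web): d = -5.95 in → contributes +162.8073 in⁴
Total I = 378.0434 in⁴.

Ix ≈ 378.04 in⁴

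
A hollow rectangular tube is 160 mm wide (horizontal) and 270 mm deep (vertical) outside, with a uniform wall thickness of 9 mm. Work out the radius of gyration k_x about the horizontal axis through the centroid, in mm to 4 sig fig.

Split into non-overlapping primitives; take the origin at the lower-left of the bounding box.
Outer rectangle: 160 × 270, A = 43 200 mm², y = 135 mm, Ī = 262 440 000 mm⁴.
Inner void (subtracted): 142 × 252, A = 35 784 mm², y = 135 mm, Ī = 189 368 928 mm⁴.
By symmetry the centroid is at mid-height, ȳ = 135 mm.
All pieces are centred on the horizontal axis through the centroid, so I = ΣĪ (holes subtracted) = 73 071 072 mm⁴.
Radius of gyration: k = √(I/A) = √(73 071 072 / 7 416) = 99.2631 mm.

k_x ≈ 99.26 mm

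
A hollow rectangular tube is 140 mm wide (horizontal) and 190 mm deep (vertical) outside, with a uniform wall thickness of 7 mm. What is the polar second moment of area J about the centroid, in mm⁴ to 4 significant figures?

Break the section into simple shapes (no overlaps), measuring from the bottom-left corner of the bounding box.
Outer rectangle: 140 × 190, A = 26 600 mm², y = 95 mm, Ī = 80 021 667 mm⁴.
Inner void (subtracted): 126 × 176, A = 22 176 mm², y = 95 mm, Ī = 57 243 648 mm⁴.
By symmetry the centroid is at mid-height, ȳ = 95 mm.
All pieces are centred on the centroidal x-axis, so I = ΣĪ (holes subtracted) = 22 778 019 mm⁴.
Repeating about the centroidal y-axis gives I_y = 14 107 819 mm⁴.
Polar second moment: J = I_x + I_y = 36 885 837 mm⁴.

J ≈ 3.689 × 10⁷ mm⁴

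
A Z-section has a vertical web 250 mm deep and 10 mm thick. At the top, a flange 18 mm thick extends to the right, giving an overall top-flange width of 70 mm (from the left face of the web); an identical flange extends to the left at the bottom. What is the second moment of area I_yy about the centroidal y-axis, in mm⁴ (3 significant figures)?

Treat the section as a set of non-overlapping primitives; coordinates are from the bounding-box lower-left.
Web: 10 × 250, A = 2 500 mm², x = 65 mm, Ī = 20 833 mm⁴.
Top flange (beyond web): 60 × 18, A = 1 080 mm², x = 100 mm, Ī = 324 000 mm⁴.
Bottom flange (beyond web): 60 × 18, A = 1 080 mm², x = 30 mm, Ī = 324 000 mm⁴.
Centroid: x̄ = ΣA·x / ΣA = 65 mm.
Transfer each piece to the centroidal y-axis using Ī + A·d² with d = x − 65:
  web: d = 0 mm → contributes +20 833 mm⁴
  top flange (beyond web): d = 35 mm → contributes +1 647 000 mm⁴
  bottom flange (beyond web): d = -35 mm → contributes +1 647 000 mm⁴
Total I = 3 314 833 mm⁴.

I_yy ≈ 3.31 × 10⁶ mm⁴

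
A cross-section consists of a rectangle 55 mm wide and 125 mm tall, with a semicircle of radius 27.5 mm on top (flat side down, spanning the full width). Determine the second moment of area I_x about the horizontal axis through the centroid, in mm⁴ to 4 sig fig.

Decompose the section into non-overlapping parts with the origin at the bottom-left of its bounding rectangle.
Rectangular body: 55 × 125, A = 6 875 mm², y = 62.5 mm, Ī = 8 951 823 mm⁴.
Semicircular cap: semicircle r = 27.5, A = 1187.91 mm², y = 136.671 mm, Ī = 62771.5 mm⁴.
Centroid: ȳ = ΣA·y / ΣA = 73.4277 mm.
Transfer each piece to the horizontal axis through the centroid using Ī + A·d² with d = y − 73.4277:
  rectangular body: d = -10.9277 mm → contributes +9 772 801 mm⁴
  semicircular cap: d = 63.2436 mm → contributes +4 814 144 mm⁴
Total I = 14 586 945 mm⁴.

I_x ≈ 1.459 × 10⁷ mm⁴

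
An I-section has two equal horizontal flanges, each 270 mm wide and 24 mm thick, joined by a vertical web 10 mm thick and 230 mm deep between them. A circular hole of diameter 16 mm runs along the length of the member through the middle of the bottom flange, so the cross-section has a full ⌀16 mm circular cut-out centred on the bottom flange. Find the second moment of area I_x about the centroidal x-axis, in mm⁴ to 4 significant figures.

Break the section into simple shapes (no overlaps), measuring from the bottom-left corner of the bounding box.
Bottom flange: 270 × 24, A = 6 480 mm², y = 12 mm, Ī = 311 040 mm⁴.
Web: 10 × 230, A = 2 300 mm², y = 139 mm, Ī = 10 139 167 mm⁴.
Top flange: 270 × 24, A = 6 480 mm², y = 266 mm, Ī = 311 040 mm⁴.
Hole (subtracted): ⌀16, A = 201.062 mm², y = 12 mm, Ī = 3216.99 mm⁴.
Centroid: ȳ = ΣA·y / ΣA = 140.696 mm.
Transfer each piece to the centroidal x-axis using Ī + A·d² with d = y − 140.696:
  bottom flange: d = -128.696 mm → contributes +107 636 515 mm⁴
  web: d = -1.69566 mm → contributes +10 145 780 mm⁴
  top flange: d = 125.304 mm → contributes +102 054 668 mm⁴
  hole: d = -128.696 mm → contributes −3 333 320 mm⁴
Total I = 216 503 643 mm⁴.

I_x ≈ 2.165 × 10⁸ mm⁴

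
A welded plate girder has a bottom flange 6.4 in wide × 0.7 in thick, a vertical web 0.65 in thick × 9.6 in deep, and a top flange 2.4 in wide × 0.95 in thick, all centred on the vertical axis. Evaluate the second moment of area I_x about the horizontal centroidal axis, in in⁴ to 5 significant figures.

I_x ≈ 221.16 in⁴

Treat the section as a set of non-overlapping primitives; coordinates are from the bounding-box lower-left.
Bottom plate: 6.4 × 0.7, A = 4.48 in², y = 0.35 in, Ī = 0.1829333 in⁴.
Web plate: 0.65 × 9.6, A = 6.24 in², y = 5.5 in, Ī = 47.9232 in⁴.
Top plate: 2.4 × 0.95, A = 2.28 in², y = 10.775 in, Ī = 0.171475 in⁴.
Centroid: ȳ = ΣA·y / ΣA = 4.650385 in.
Transfer each piece to the horizontal centroidal axis using Ī + A·d² with d = y − 4.650385:
  bottom plate: d = -4.300385 in → contributes +83.03295 in⁴
  web plate: d = 0.8496154 in → contributes +52.42752 in⁴
  top plate: d = 6.124615 in → contributes +85.69636 in⁴
Total I = 221.1568 in⁴.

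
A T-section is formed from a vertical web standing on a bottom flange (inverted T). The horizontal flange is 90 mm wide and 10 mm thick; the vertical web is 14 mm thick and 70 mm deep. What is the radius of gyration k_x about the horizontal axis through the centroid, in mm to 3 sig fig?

k_x ≈ 24.8 mm

Treat the section as a set of non-overlapping primitives; coordinates are from the bounding-box lower-left.
Flange: 90 × 10, A = 900 mm², y = 5 mm, Ī = 7 500 mm⁴.
Web: 14 × 70, A = 980 mm², y = 45 mm, Ī = 400 167 mm⁴.
Centroid: ȳ = ΣA·y / ΣA = 25.851 mm.
Transfer each piece to the horizontal axis through the centroid using Ī + A·d² with d = y − 25.851:
  flange: d = -20.851 mm → contributes +398 790 mm⁴
  web: d = 19.149 mm → contributes +759 515 mm⁴
Total I = 1 158 305 mm⁴.
Radius of gyration: k = √(I/A) = √(1 158 305 / 1 880) = 24.822 mm.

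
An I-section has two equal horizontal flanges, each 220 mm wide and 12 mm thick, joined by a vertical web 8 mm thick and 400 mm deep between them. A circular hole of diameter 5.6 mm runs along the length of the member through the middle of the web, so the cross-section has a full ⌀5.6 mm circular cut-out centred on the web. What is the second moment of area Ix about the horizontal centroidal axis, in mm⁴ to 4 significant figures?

Break the section into simple shapes (no overlaps), measuring from the bottom-left corner of the bounding box.
Bottom flange: 220 × 12, A = 2 640 mm², y = 6 mm, Ī = 31 680 mm⁴.
Web: 8 × 400, A = 3 200 mm², y = 212 mm, Ī = 42 666 667 mm⁴.
Top flange: 220 × 12, A = 2 640 mm², y = 418 mm, Ī = 31 680 mm⁴.
Hole (subtracted): ⌀5.6, A = 24.6301 mm², y = 212 mm, Ī = 48.275 mm⁴.
By symmetry the centroid is at mid-height, ȳ = 212 mm.
Transfer each piece to the horizontal centroidal axis using Ī + A·d² with d = y − 212:
  bottom flange: d = -206 mm → contributes +112 062 720 mm⁴
  web: d = 0 mm → contributes +42 666 667 mm⁴
  top flange: d = 206 mm → contributes +112 062 720 mm⁴
  hole: d = 0 mm → contributes −48.275 mm⁴
Total I = 266 792 058 mm⁴.

Ix ≈ 2.668 × 10⁸ mm⁴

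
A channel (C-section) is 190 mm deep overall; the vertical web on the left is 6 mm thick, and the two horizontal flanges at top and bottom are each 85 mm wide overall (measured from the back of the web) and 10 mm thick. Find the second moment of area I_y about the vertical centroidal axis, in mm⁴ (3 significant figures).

Decompose the section into non-overlapping parts with the origin at the bottom-left of its bounding rectangle.
Web: 6 × 190, A = 1 140 mm², x = 3 mm, Ī = 3 420 mm⁴.
Top flange (beyond web): 79 × 10, A = 790 mm², x = 45.5 mm, Ī = 410 866 mm⁴.
Bottom flange (beyond web): 79 × 10, A = 790 mm², x = 45.5 mm, Ī = 410 866 mm⁴.
Centroid: x̄ = ΣA·x / ΣA = 27.688 mm.
Transfer each piece to the vertical centroidal axis using Ī + A·d² with d = x − 27.688:
  web: d = -24.688 mm → contributes +698 219 mm⁴
  top flange (beyond web): d = 17.813 mm → contributes +661 521 mm⁴
  bottom flange (beyond web): d = 17.813 mm → contributes +661 521 mm⁴
Total I = 2 021 261 mm⁴.

I_y ≈ 2.02 × 10⁶ mm⁴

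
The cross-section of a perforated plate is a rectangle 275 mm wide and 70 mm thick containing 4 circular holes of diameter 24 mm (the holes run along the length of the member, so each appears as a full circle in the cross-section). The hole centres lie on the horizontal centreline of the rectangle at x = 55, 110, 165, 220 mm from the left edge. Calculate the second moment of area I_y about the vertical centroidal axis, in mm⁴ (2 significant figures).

I_y ≈ 1.1 × 10⁸ mm⁴

Decompose the section into non-overlapping parts with the origin at the bottom-left of its bounding rectangle.
Plate: 275 × 70, A = 19 250 mm², x = 137.5 mm, Ī = 121 315 104 mm⁴.
Hole 1 (subtracted): ⌀24, A = 452.4 mm², x = 55 mm, Ī = 16 286 mm⁴.
Hole 2 (subtracted): ⌀24, A = 452.4 mm², x = 110 mm, Ī = 16 286 mm⁴.
Hole 3 (subtracted): ⌀24, A = 452.4 mm², x = 165 mm, Ī = 16 286 mm⁴.
Hole 4 (subtracted): ⌀24, A = 452.4 mm², x = 220 mm, Ī = 16 286 mm⁴.
By symmetry the centroid is at mid-width, x̄ = 137.5 mm.
Transfer each piece to the vertical centroidal axis using Ī + A·d² with d = x − 137.5:
  plate: d = 0 mm → contributes +121 315 104 mm⁴
  hole 1: d = -82.5 mm → contributes −3 095 361 mm⁴
  hole 2: d = -27.5 mm → contributes −358 405 mm⁴
  hole 3: d = 27.5 mm → contributes −358 405 mm⁴
  hole 4: d = 82.5 mm → contributes −3 095 361 mm⁴
Total I = 114 407 571 mm⁴.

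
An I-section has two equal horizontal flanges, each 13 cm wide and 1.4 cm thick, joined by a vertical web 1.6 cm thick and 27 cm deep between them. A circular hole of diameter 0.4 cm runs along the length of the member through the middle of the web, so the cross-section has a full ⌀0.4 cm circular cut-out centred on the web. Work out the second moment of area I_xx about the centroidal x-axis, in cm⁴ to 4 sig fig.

Treat the section as a set of non-overlapping primitives; coordinates are from the bounding-box lower-left.
Bottom flange: 13 × 1.4, A = 18.2 cm², y = 0.7 cm, Ī = 2.97267 cm⁴.
Web: 1.6 × 27, A = 43.2 cm², y = 14.9 cm, Ī = 2624.4 cm⁴.
Top flange: 13 × 1.4, A = 18.2 cm², y = 29.1 cm, Ī = 2.97267 cm⁴.
Hole (subtracted): ⌀0.4, A = 0.125664 cm², y = 14.9 cm, Ī = 0.00125664 cm⁴.
By symmetry the centroid is at mid-height, ȳ = 14.9 cm.
Transfer each piece to the centroidal x-axis using Ī + A·d² with d = y − 14.9:
  bottom flange: d = -14.2 cm → contributes +3672.82 cm⁴
  web: d = 0 cm → contributes +2624.4 cm⁴
  top flange: d = 14.2 cm → contributes +3672.82 cm⁴
  hole: d = 0 cm → contributes −0.00125664 cm⁴
Total I = 9970.04 cm⁴.

I_xx ≈ 9970 cm⁴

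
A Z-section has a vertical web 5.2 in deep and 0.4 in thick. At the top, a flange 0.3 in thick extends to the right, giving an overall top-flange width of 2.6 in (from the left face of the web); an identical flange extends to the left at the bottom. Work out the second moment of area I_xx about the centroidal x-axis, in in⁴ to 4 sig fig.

Split into non-overlapping primitives; take the origin at the lower-left of the bounding box.
Web: 0.4 × 5.2, A = 2.08 in², y = 2.6 in, Ī = 4.68693 in⁴.
Top flange (beyond web): 2.2 × 0.3, A = 0.66 in², y = 5.05 in, Ī = 0.00495 in⁴.
Bottom flange (beyond web): 2.2 × 0.3, A = 0.66 in², y = 0.15 in, Ī = 0.00495 in⁴.
Centroid: ȳ = ΣA·y / ΣA = 2.6 in.
Transfer each piece to the centroidal x-axis using Ī + A·d² with d = y − 2.6:
  web: d = 0 in → contributes +4.68693 in⁴
  top flange (beyond web): d = 2.45 in → contributes +3.9666 in⁴
  bottom flange (beyond web): d = -2.45 in → contributes +3.9666 in⁴
Total I = 12.6201 in⁴.

I_xx ≈ 12.62 in⁴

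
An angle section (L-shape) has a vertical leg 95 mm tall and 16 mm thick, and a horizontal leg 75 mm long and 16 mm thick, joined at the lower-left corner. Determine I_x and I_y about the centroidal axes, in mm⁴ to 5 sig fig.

I_x ≈ 2.0719 × 10⁶ mm⁴, I_y ≈ 1.1252 × 10⁶ mm⁴

Break the section into simple shapes (no overlaps), measuring from the bottom-left corner of the bounding box.
Vertical leg: 16 × 95, A = 1 520 mm², y = 47.5 mm, Ī = 1 143 167 mm⁴.
Horizontal leg (remainder): 59 × 16, A = 944 mm², y = 8 mm, Ī = 20138.67 mm⁴.
Centroid: ȳ = ΣA·y / ΣA = 32.36688 mm.
Transfer each piece to the centroidal x-axis using Ī + A·d² with d = y − 32.36688:
  vertical leg: d = 15.13312 mm → contributes +1 491 264 mm⁴
  horizontal leg (remainder): d = -24.36688 mm → contributes +580633.9 mm⁴
Total I = 2 071 898 mm⁴.
For the y-axis: x̄ = 22.36688 mm.
Repeating about the centroidal y-axis gives I_y = 1 125 178 mm⁴.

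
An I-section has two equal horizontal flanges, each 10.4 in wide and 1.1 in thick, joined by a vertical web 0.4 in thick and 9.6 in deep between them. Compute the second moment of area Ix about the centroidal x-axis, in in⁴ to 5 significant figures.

Ix ≈ 686.68 in⁴

Treat the section as a set of non-overlapping primitives; coordinates are from the bounding-box lower-left.
Bottom flange: 10.4 × 1.1, A = 11.44 in², y = 0.55 in, Ī = 1.153533 in⁴.
Web: 0.4 × 9.6, A = 3.84 in², y = 5.9 in, Ī = 29.4912 in⁴.
Top flange: 10.4 × 1.1, A = 11.44 in², y = 11.25 in, Ī = 1.153533 in⁴.
By symmetry the centroid is at mid-height, ȳ = 5.9 in.
Transfer each piece to the centroidal x-axis using Ī + A·d² with d = y − 5.9:
  bottom flange: d = -5.35 in → contributes +328.5949 in⁴
  web: d = 0 in → contributes +29.4912 in⁴
  top flange: d = 5.35 in → contributes +328.5949 in⁴
Total I = 686.6811 in⁴.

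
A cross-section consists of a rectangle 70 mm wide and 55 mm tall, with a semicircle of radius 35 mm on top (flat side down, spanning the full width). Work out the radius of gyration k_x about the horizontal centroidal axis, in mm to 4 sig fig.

k_x ≈ 24.40 mm

Split into non-overlapping primitives; take the origin at the lower-left of the bounding box.
Rectangular body: 70 × 55, A = 3 850 mm², y = 27.5 mm, Ī = 970 521 mm⁴.
Semicircular cap: semicircle r = 35, A = 1924.23 mm², y = 69.8545 mm, Ī = 164 704 mm⁴.
Centroid: ȳ = ΣA·y / ΣA = 41.6144 mm.
Transfer each piece to the horizontal centroidal axis using Ī + A·d² with d = y − 41.6144:
  rectangular body: d = -14.1144 mm → contributes +1 737 500 mm⁴
  semicircular cap: d = 28.2401 mm → contributes +1 699 280 mm⁴
Total I = 3 436 779 mm⁴.
Radius of gyration: k = √(I/A) = √(3 436 779 / 5774.23) = 24.3966 mm.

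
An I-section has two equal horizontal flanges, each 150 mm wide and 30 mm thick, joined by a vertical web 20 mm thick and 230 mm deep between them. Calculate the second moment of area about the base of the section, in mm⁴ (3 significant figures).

Break the section into simple shapes (no overlaps), measuring from the bottom-left corner of the bounding box.
Bottom flange: 150 × 30, A = 4 500 mm², y = 15 mm, Ī = 337 500 mm⁴.
Web: 20 × 230, A = 4 600 mm², y = 145 mm, Ī = 20 278 333 mm⁴.
Top flange: 150 × 30, A = 4 500 mm², y = 275 mm, Ī = 337 500 mm⁴.
Transfer each piece to the base of the section using Ī + A·d² with d = y − 0:
  bottom flange: d = 15 mm → contributes +1 350 000 mm⁴
  web: d = 145 mm → contributes +116 993 333 mm⁴
  top flange: d = 275 mm → contributes +340 650 000 mm⁴
Total I = 458 993 333 mm⁴.

I_base ≈ 4.59 × 10⁸ mm⁴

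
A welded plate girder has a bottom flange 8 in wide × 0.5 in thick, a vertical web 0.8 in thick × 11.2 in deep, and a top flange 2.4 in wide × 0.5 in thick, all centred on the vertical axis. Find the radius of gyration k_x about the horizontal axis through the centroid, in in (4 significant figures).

k_x ≈ 4.225 in

Decompose the section into non-overlapping parts with the origin at the bottom-left of its bounding rectangle.
Bottom plate: 8 × 0.5, A = 4 in², y = 0.25 in, Ī = 0.0833333 in⁴.
Web plate: 0.8 × 11.2, A = 8.96 in², y = 6.1 in, Ī = 93.6619 in⁴.
Top plate: 2.4 × 0.5, A = 1.2 in², y = 11.95 in, Ī = 0.025 in⁴.
Centroid: ȳ = ΣA·y / ΣA = 4.94322 in.
Transfer each piece to the horizontal axis through the centroid using Ī + A·d² with d = y − 4.94322:
  bottom plate: d = -4.69322 in → contributes +88.1886 in⁴
  web plate: d = 1.15678 in → contributes +105.652 in⁴
  top plate: d = 7.00678 in → contributes +58.939 in⁴
Total I = 252.779 in⁴.
Radius of gyration: k = √(I/A) = √(252.779 / 14.16) = 4.22512 in.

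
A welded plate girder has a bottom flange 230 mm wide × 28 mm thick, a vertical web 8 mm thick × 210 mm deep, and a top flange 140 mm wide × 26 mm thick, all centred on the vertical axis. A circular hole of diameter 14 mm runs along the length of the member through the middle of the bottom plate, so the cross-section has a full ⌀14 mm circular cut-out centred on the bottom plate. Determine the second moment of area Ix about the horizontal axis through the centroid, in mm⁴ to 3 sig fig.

Ix ≈ 1.38 × 10⁸ mm⁴

Split into non-overlapping primitives; take the origin at the lower-left of the bounding box.
Bottom plate: 230 × 28, A = 6 440 mm², y = 14 mm, Ī = 420 747 mm⁴.
Web plate: 8 × 210, A = 1 680 mm², y = 133 mm, Ī = 6 174 000 mm⁴.
Top plate: 140 × 26, A = 3 640 mm², y = 251 mm, Ī = 205 053 mm⁴.
Hole (subtracted): ⌀14, A = 153.94 mm², y = 14 mm, Ī = 1885.7 mm⁴.
Centroid: ȳ = ΣA·y / ΣA = 105.56 mm.
Transfer each piece to the horizontal axis through the centroid using Ī + A·d² with d = y − 105.56:
  bottom plate: d = -91.556 mm → contributes +54 403 586 mm⁴
  web plate: d = 27.444 mm → contributes +7 439 367 mm⁴
  top plate: d = 145.44 mm → contributes +77 205 878 mm⁴
  hole: d = -91.556 mm → contributes −1 292 260 mm⁴
Total I = 137 756 571 mm⁴.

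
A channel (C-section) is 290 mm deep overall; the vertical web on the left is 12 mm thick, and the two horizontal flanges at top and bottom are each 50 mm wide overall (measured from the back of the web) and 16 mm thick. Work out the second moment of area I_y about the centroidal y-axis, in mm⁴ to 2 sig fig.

I_y ≈ 7.5 × 10⁵ mm⁴

Break the section into simple shapes (no overlaps), measuring from the bottom-left corner of the bounding box.
Web: 12 × 290, A = 3 480 mm², x = 6 mm, Ī = 41 760 mm⁴.
Top flange (beyond web): 38 × 16, A = 608 mm², x = 31 mm, Ī = 73 163 mm⁴.
Bottom flange (beyond web): 38 × 16, A = 608 mm², x = 31 mm, Ī = 73 163 mm⁴.
Centroid: x̄ = ΣA·x / ΣA = 12.47 mm.
Transfer each piece to the centroidal y-axis using Ī + A·d² with d = x − 12.47:
  web: d = -6.474 mm → contributes +187 598 mm⁴
  top flange (beyond web): d = 18.53 mm → contributes +281 845 mm⁴
  bottom flange (beyond web): d = 18.53 mm → contributes +281 845 mm⁴
Total I = 751 288 mm⁴.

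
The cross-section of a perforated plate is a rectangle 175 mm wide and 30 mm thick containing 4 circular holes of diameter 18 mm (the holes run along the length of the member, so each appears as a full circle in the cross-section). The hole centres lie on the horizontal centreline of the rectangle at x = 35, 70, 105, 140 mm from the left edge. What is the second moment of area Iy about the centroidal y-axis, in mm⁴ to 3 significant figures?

Split into non-overlapping primitives; take the origin at the lower-left of the bounding box.
Plate: 175 × 30, A = 5 250 mm², x = 87.5 mm, Ī = 13 398 438 mm⁴.
Hole 1 (subtracted): ⌀18, A = 254.47 mm², x = 35 mm, Ī = 5 153 mm⁴.
Hole 2 (subtracted): ⌀18, A = 254.47 mm², x = 70 mm, Ī = 5 153 mm⁴.
Hole 3 (subtracted): ⌀18, A = 254.47 mm², x = 105 mm, Ī = 5 153 mm⁴.
Hole 4 (subtracted): ⌀18, A = 254.47 mm², x = 140 mm, Ī = 5 153 mm⁴.
By symmetry the centroid is at mid-width, x̄ = 87.5 mm.
Transfer each piece to the centroidal y-axis using Ī + A·d² with d = x − 87.5:
  plate: d = 0 mm → contributes +13 398 438 mm⁴
  hole 1: d = -52.5 mm → contributes −706 533 mm⁴
  hole 2: d = -17.5 mm → contributes −83 084 mm⁴
  hole 3: d = 17.5 mm → contributes −83 084 mm⁴
  hole 4: d = 52.5 mm → contributes −706 533 mm⁴
Total I = 11 819 203 mm⁴.

Iy ≈ 1.18 × 10⁷ mm⁴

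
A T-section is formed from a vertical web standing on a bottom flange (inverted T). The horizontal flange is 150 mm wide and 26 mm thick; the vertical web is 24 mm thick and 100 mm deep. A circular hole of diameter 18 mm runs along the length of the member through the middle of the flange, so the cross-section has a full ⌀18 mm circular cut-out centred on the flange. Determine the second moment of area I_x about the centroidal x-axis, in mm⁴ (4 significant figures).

Treat the section as a set of non-overlapping primitives; coordinates are from the bounding-box lower-left.
Flange: 150 × 26, A = 3 900 mm², y = 13 mm, Ī = 219 700 mm⁴.
Web: 24 × 100, A = 2 400 mm², y = 76 mm, Ī = 2 000 000 mm⁴.
Hole (subtracted): ⌀18, A = 254.469 mm², y = 13 mm, Ī = 5 153 mm⁴.
Centroid: ȳ = ΣA·y / ΣA = 38.0102 mm.
Transfer each piece to the centroidal x-axis using Ī + A·d² with d = y − 38.0102:
  flange: d = -25.0102 mm → contributes +2 659 191 mm⁴
  web: d = 37.9898 mm → contributes +5 463 738 mm⁴
  hole: d = -25.0102 mm → contributes −164 326 mm⁴
Total I = 7 958 603 mm⁴.

I_x ≈ 7.959 × 10⁶ mm⁴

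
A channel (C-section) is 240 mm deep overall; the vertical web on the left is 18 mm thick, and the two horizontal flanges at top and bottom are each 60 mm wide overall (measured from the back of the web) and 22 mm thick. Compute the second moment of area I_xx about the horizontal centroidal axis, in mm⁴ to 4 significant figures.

Break the section into simple shapes (no overlaps), measuring from the bottom-left corner of the bounding box.
Web: 18 × 240, A = 4 320 mm², y = 120 mm, Ī = 20 736 000 mm⁴.
Top flange (beyond web): 42 × 22, A = 924 mm², y = 229 mm, Ī = 37 268 mm⁴.
Bottom flange (beyond web): 42 × 22, A = 924 mm², y = 11 mm, Ī = 37 268 mm⁴.
By symmetry the centroid is at mid-height, ȳ = 120 mm.
Transfer each piece to the horizontal centroidal axis using Ī + A·d² with d = y − 120:
  web: d = 0 mm → contributes +20 736 000 mm⁴
  top flange (beyond web): d = 109 mm → contributes +11 015 312 mm⁴
  bottom flange (beyond web): d = -109 mm → contributes +11 015 312 mm⁴
Total I = 42 766 624 mm⁴.

I_xx ≈ 4.277 × 10⁷ mm⁴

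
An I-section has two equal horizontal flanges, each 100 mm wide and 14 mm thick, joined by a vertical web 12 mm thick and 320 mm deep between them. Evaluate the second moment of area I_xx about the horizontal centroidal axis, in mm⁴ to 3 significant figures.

I_xx ≈ 1.11 × 10⁸ mm⁴

Break the section into simple shapes (no overlaps), measuring from the bottom-left corner of the bounding box.
Bottom flange: 100 × 14, A = 1 400 mm², y = 7 mm, Ī = 22 867 mm⁴.
Web: 12 × 320, A = 3 840 mm², y = 174 mm, Ī = 32 768 000 mm⁴.
Top flange: 100 × 14, A = 1 400 mm², y = 341 mm, Ī = 22 867 mm⁴.
By symmetry the centroid is at mid-height, ȳ = 174 mm.
Transfer each piece to the horizontal centroidal axis using Ī + A·d² with d = y − 174:
  bottom flange: d = -167 mm → contributes +39 067 467 mm⁴
  web: d = 0 mm → contributes +32 768 000 mm⁴
  top flange: d = 167 mm → contributes +39 067 467 mm⁴
Total I = 110 902 933 mm⁴.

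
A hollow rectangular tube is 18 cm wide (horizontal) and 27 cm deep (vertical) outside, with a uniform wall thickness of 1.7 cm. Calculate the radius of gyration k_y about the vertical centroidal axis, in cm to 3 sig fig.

Break the section into simple shapes (no overlaps), measuring from the bottom-left corner of the bounding box.
Outer rectangle: 18 × 27, A = 486 cm², x = 9 cm, Ī = 13 122 cm⁴.
Inner void (subtracted): 14.6 × 23.6, A = 344.56 cm², x = 9 cm, Ī = 6120.5 cm⁴.
By symmetry the centroid is at mid-width, x̄ = 9 cm.
All pieces are centred on the vertical centroidal axis, so I = ΣĪ (holes subtracted) = 7001.5 cm⁴.
Radius of gyration: k = √(I/A) = √(7001.5 / 141.44) = 7.0357 cm.

k_y ≈ 7.04 cm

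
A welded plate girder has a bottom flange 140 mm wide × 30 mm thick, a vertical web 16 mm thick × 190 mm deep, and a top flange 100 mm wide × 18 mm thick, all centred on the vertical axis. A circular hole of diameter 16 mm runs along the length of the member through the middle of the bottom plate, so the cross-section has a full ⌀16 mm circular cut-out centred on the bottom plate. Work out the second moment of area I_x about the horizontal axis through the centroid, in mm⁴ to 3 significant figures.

I_x ≈ 7.01 × 10⁷ mm⁴

Break the section into simple shapes (no overlaps), measuring from the bottom-left corner of the bounding box.
Bottom plate: 140 × 30, A = 4 200 mm², y = 15 mm, Ī = 315 000 mm⁴.
Web plate: 16 × 190, A = 3 040 mm², y = 125 mm, Ī = 9 145 333 mm⁴.
Top plate: 100 × 18, A = 1 800 mm², y = 229 mm, Ī = 48 600 mm⁴.
Hole (subtracted): ⌀16, A = 201.06 mm², y = 15 mm, Ī = 3 217 mm⁴.
Centroid: ȳ = ΣA·y / ΣA = 96.412 mm.
Transfer each piece to the horizontal axis through the centroid using Ī + A·d² with d = y − 96.412:
  bottom plate: d = -81.412 mm → contributes +28 152 576 mm⁴
  web plate: d = 28.588 mm → contributes +11 629 760 mm⁴
  top plate: d = 132.59 mm → contributes +31 691 604 mm⁴
  hole: d = -81.412 mm → contributes −1 335 854 mm⁴
Total I = 70 138 085 mm⁴.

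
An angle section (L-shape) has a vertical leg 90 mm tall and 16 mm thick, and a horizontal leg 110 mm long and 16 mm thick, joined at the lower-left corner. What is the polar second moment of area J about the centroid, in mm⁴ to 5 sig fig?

Split into non-overlapping primitives; take the origin at the lower-left of the bounding box.
Vertical leg: 16 × 90, A = 1 440 mm², y = 45 mm, Ī = 972 000 mm⁴.
Horizontal leg (remainder): 94 × 16, A = 1 504 mm², y = 8 mm, Ī = 32085.33 mm⁴.
Centroid: ȳ = ΣA·y / ΣA = 26.09783 mm.
Transfer each piece to the centroidal x-axis using Ī + A·d² with d = y − 26.09783:
  vertical leg: d = 18.90217 mm → contributes +1 486 501 mm⁴
  horizontal leg (remainder): d = -18.09783 mm → contributes +524692.4 mm⁴
Total I = 2 011 193 mm⁴.
For the y-axis: x̄ = 36.09783 mm.
Repeating about the centroidal y-axis gives I_y = 3 363 513 mm⁴.
Polar second moment: J = I_x + I_y = 5 374 706 mm⁴.

J ≈ 5.3747 × 10⁶ mm⁴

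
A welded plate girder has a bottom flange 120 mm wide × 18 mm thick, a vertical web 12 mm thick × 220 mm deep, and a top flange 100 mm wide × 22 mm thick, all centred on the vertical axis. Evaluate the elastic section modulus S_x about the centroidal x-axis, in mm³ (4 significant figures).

S_x ≈ 5.630 × 10⁵ mm³

Treat the section as a set of non-overlapping primitives; coordinates are from the bounding-box lower-left.
Bottom plate: 120 × 18, A = 2 160 mm², y = 9 mm, Ī = 58 320 mm⁴.
Web plate: 12 × 220, A = 2 640 mm², y = 128 mm, Ī = 10 648 000 mm⁴.
Top plate: 100 × 22, A = 2 200 mm², y = 249 mm, Ī = 88733.3 mm⁴.
Centroid: ȳ = ΣA·y / ΣA = 129.309 mm.
Transfer each piece to the centroidal x-axis using Ī + A·d² with d = y − 129.309:
  bottom plate: d = -120.309 mm → contributes +31 322 489 mm⁴
  web plate: d = -1.30857 mm → contributes +10 652 521 mm⁴
  top plate: d = 119.691 mm → contributes +31 606 017 mm⁴
Total I = 73 581 027 mm⁴.
Extreme fibre distance c = 130.691 mm; S = I/c = 563 013 mm³.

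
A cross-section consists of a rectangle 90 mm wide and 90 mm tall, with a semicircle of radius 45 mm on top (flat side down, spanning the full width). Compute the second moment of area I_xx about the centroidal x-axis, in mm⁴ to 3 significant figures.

I_xx ≈ 1.53 × 10⁷ mm⁴

Split into non-overlapping primitives; take the origin at the lower-left of the bounding box.
Rectangular body: 90 × 90, A = 8 100 mm², y = 45 mm, Ī = 5 467 500 mm⁴.
Semicircular cap: semicircle r = 45, A = 3180.9 mm², y = 109.1 mm, Ī = 450 072 mm⁴.
Centroid: ȳ = ΣA·y / ΣA = 63.074 mm.
Transfer each piece to the centroidal x-axis using Ī + A·d² with d = y − 63.074:
  rectangular body: d = -18.074 mm → contributes +8 113 484 mm⁴
  semicircular cap: d = 46.025 mm → contributes +7 188 015 mm⁴
Total I = 15 301 499 mm⁴.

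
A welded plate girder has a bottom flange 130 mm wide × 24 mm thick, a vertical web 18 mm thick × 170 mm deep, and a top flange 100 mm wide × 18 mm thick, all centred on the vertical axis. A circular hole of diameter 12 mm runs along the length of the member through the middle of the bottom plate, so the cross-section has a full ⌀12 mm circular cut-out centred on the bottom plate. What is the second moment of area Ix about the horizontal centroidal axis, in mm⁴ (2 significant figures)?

Treat the section as a set of non-overlapping primitives; coordinates are from the bounding-box lower-left.
Bottom plate: 130 × 24, A = 3 120 mm², y = 12 mm, Ī = 149 760 mm⁴.
Web plate: 18 × 170, A = 3 060 mm², y = 109 mm, Ī = 7 369 500 mm⁴.
Top plate: 100 × 18, A = 1 800 mm², y = 203 mm, Ī = 48 600 mm⁴.
Hole (subtracted): ⌀12, A = 113.1 mm², y = 12 mm, Ī = 1 018 mm⁴.
Centroid: ȳ = ΣA·y / ΣA = 93.43 mm.
Transfer each piece to the horizontal centroidal axis using Ī + A·d² with d = y − 93.43:
  bottom plate: d = -81.43 mm → contributes +20 839 166 mm⁴
  web plate: d = 15.57 mm → contributes +8 111 101 mm⁴
  top plate: d = 109.6 mm → contributes +21 657 744 mm⁴
  hole: d = -81.43 mm → contributes −750 991 mm⁴
Total I = 49 857 020 mm⁴.

Ix ≈ 5.0 × 10⁷ mm⁴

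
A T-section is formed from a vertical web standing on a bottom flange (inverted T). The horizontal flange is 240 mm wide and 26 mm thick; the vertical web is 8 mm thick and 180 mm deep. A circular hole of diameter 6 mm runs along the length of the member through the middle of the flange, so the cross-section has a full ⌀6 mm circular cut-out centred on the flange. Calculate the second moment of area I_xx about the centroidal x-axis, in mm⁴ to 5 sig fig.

I_xx ≈ 1.6641 × 10⁷ mm⁴

Treat the section as a set of non-overlapping primitives; coordinates are from the bounding-box lower-left.
Flange: 240 × 26, A = 6 240 mm², y = 13 mm, Ī = 351 520 mm⁴.
Web: 8 × 180, A = 1 440 mm², y = 116 mm, Ī = 3 888 000 mm⁴.
Hole (subtracted): ⌀6, A = 28.27433 mm², y = 13 mm, Ī = 63.61725 mm⁴.
Centroid: ȳ = ΣA·y / ΣA = 32.38386 mm.
Transfer each piece to the centroidal x-axis using Ī + A·d² with d = y − 32.38386:
  flange: d = -19.38386 mm → contributes +2 696 101 mm⁴
  web: d = 83.61614 mm → contributes +13 955 988 mm⁴
  hole: d = -19.38386 mm → contributes −10687.25 mm⁴
Total I = 16 641 402 mm⁴.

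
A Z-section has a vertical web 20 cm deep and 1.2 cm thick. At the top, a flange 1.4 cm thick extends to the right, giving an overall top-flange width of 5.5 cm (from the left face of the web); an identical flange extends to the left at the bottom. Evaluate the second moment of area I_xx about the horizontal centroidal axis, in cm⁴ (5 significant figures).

I_xx ≈ 1843.3 cm⁴

Treat the section as a set of non-overlapping primitives; coordinates are from the bounding-box lower-left.
Web: 1.2 × 20, A = 24 cm², y = 10 cm, Ī = 800 cm⁴.
Top flange (beyond web): 4.3 × 1.4, A = 6.02 cm², y = 19.3 cm, Ī = 0.9832667 cm⁴.
Bottom flange (beyond web): 4.3 × 1.4, A = 6.02 cm², y = 0.7 cm, Ī = 0.9832667 cm⁴.
Centroid: ȳ = ΣA·y / ΣA = 10 cm.
Transfer each piece to the horizontal centroidal axis using Ī + A·d² with d = y − 10:
  web: d = 0 cm → contributes +800 cm⁴
  top flange (beyond web): d = 9.3 cm → contributes +521.6531 cm⁴
  bottom flange (beyond web): d = -9.3 cm → contributes +521.6531 cm⁴
Total I = 1843.306 cm⁴.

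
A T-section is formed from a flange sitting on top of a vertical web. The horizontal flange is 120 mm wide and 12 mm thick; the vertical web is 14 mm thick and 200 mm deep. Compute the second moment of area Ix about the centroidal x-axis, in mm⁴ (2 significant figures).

Split into non-overlapping primitives; take the origin at the lower-left of the bounding box.
Flange: 120 × 12, A = 1 440 mm², y = 206 mm, Ī = 17 280 mm⁴.
Web: 14 × 200, A = 2 800 mm², y = 100 mm, Ī = 9 333 333 mm⁴.
Centroid: ȳ = ΣA·y / ΣA = 136 mm.
Transfer each piece to the centroidal x-axis using Ī + A·d² with d = y − 136:
  flange: d = 70 mm → contributes +7 073 280 mm⁴
  web: d = -36 mm → contributes +12 962 133 mm⁴
Total I = 20 035 413 mm⁴.

Ix ≈ 2.0 × 10⁷ mm⁴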